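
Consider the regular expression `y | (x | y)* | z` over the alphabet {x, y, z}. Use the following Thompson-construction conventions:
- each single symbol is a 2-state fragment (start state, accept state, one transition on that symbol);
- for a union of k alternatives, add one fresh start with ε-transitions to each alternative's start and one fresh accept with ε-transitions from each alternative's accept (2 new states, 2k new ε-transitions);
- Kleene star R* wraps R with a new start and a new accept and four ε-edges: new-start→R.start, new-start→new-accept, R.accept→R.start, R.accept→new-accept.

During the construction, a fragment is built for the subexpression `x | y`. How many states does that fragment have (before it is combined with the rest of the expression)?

Fragment for `x | y`:
Each of the 2 symbol leaves contributes a 2-state fragment.
  x | y : 6 states

6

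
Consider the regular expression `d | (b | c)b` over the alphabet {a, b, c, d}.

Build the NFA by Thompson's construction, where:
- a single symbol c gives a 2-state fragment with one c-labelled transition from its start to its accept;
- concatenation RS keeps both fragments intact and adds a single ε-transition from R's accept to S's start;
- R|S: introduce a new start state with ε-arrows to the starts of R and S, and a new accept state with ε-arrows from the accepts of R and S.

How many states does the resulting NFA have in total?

Recursing over subexpressions:
Each of the 4 symbol leaves contributes a 2-state fragment.
  b | c → 6 states
  (b | c)b → 8 states
  d | (b | c)b → 12 states

12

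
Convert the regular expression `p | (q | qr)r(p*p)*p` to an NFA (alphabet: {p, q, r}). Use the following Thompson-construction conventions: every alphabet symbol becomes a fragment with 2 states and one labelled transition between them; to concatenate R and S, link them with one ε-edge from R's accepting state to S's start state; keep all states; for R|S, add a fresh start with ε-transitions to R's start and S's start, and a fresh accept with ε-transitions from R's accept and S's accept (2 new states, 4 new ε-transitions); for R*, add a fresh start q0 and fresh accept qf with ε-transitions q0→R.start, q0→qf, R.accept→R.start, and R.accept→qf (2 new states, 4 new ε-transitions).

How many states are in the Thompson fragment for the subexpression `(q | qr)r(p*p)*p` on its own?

20

Fragment for `(q | qr)r(p*p)*p`:
Each of the 7 symbol leaves contributes a 2-state fragment.
  qr : 4 states
  q | qr : 8 states
  p* : 4 states
  p*p : 6 states
  (p*p)* : 8 states
  (q | qr)r(p*p)*p : 20 states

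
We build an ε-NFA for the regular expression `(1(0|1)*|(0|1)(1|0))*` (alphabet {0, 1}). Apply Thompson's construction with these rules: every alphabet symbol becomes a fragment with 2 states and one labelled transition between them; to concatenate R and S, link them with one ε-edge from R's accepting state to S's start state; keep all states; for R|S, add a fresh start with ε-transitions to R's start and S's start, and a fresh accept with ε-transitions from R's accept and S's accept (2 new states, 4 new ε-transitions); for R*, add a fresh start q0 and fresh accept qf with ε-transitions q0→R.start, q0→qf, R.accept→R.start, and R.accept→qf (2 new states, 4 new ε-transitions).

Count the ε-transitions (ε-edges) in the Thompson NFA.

26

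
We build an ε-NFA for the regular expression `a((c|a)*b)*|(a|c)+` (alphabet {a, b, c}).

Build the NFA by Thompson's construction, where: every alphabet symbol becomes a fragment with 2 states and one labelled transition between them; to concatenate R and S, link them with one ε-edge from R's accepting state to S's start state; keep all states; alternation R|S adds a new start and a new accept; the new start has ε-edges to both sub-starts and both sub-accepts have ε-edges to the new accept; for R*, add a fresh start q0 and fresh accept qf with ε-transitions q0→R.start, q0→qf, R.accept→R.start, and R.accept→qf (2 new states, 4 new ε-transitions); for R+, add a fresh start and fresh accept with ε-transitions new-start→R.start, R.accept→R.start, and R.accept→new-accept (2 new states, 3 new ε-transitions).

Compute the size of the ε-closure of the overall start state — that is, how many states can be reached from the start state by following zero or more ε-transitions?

6

Compute the ε-closure size of each fragment's start state recursively; a symbol fragment's start has no outgoing ε-edge, so its closure is just itself (size 1).
  c|a : new start ε-reaches every alternative's start; none of them accept ε, so the new accept is not reached: |ε-closure| = 1 + 1 + 1 = 3
  (c|a)* : |ε-closure| = 1 (new start) + 3 (body) + 1 (new accept) = 5
  (c|a)*b : |ε-closure| = 5 + 1 = 6 (closure spills across the concat boundary because the left factor accepts ε)
  ((c|a)*b)* : new start has ε-edges to the inner start and to the new accept, so |ε-closure| = 2 + 6 = 8
  a((c|a)*b)* : same as the first factor's closure: |ε-closure| = 1
  a|c : |ε-closure| = 1 + 1 + 1 = 3 (the new accept is not ε-reachable since no branch accepts ε)
  (a|c)+ : |ε-closure| = 1 + 3 = 4 (the body doesn't accept ε, so the new accept is not reached)
  a((c|a)*b)*|(a|c)+ : |ε-closure| = 1 + 1 + 4 = 6 (the new accept is not ε-reachable since no branch accepts ε)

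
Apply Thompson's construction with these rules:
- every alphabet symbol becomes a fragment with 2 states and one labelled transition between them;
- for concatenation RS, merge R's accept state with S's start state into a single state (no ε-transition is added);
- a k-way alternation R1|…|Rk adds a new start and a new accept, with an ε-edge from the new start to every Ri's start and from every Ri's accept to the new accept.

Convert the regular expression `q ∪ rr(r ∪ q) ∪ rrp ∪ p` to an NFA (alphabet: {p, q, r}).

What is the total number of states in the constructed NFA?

Per subexpression:
Each of the 9 symbol leaves contributes a 2-state fragment.
  r ∪ q : 6 states
  rr(r ∪ q) : 8 states
  rrp : 4 states
  q ∪ rr(r ∪ q) ∪ rrp ∪ p : 18 states

18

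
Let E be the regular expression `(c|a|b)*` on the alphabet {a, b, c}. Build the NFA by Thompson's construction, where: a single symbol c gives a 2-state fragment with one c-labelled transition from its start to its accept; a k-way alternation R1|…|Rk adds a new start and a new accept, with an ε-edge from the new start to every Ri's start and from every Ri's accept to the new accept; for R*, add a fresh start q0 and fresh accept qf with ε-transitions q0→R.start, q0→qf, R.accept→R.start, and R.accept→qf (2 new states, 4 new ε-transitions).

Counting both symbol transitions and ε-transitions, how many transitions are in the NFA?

13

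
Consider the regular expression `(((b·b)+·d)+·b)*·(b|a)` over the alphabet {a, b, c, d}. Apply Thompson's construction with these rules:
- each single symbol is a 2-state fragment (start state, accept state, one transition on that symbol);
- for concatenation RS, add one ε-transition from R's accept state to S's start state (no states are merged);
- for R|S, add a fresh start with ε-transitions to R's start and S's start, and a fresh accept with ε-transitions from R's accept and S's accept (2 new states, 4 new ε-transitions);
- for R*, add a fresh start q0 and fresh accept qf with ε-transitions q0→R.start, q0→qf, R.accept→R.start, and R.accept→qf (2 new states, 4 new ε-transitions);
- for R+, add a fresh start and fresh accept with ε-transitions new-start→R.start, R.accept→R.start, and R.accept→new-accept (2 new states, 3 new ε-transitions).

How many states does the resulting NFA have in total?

Per subexpression:
Each of the 6 symbol leaves contributes a 2-state fragment.
  b·b : 4 states
  (b·b)+ : 6 states
  (b·b)+·d : 8 states
  ((b·b)+·d)+ : 10 states
  ((b·b)+·d)+·b : 12 states
  (((b·b)+·d)+·b)* : 14 states
  b|a : 6 states
  (((b·b)+·d)+·b)*·(b|a) : 20 states

20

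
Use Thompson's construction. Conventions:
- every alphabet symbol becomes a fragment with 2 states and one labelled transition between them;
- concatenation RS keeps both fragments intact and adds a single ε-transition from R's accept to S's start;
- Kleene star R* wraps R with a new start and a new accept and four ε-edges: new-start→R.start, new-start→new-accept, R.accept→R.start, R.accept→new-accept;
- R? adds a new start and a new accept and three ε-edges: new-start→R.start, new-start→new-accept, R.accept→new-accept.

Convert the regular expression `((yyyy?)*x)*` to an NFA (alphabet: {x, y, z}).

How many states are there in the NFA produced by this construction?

Recursing over subexpressions:
Each of the 5 symbol leaves contributes a 2-state fragment.
  y? → 4 states
  yyyy? → 10 states
  (yyyy?)* → 12 states
  (yyyy?)*x → 14 states
  ((yyyy?)*x)* → 16 states

16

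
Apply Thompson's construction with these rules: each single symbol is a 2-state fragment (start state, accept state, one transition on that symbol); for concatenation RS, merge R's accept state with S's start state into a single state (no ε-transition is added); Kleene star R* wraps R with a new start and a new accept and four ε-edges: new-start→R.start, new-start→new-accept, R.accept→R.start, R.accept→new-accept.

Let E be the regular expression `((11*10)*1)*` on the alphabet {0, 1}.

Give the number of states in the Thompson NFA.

12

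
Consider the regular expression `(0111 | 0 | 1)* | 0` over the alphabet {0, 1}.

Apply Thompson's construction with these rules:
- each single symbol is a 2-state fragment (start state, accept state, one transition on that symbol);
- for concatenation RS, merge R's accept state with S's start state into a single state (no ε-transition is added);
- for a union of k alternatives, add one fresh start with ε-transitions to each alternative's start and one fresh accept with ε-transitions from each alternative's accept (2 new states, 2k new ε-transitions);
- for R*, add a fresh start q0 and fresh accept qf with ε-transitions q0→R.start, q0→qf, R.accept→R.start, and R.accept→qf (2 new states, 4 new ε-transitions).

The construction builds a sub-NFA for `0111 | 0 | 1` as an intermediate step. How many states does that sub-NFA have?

Fragment for `0111 | 0 | 1`:
Each of the 6 symbol leaves contributes a 2-state fragment.
  0111 → 5 states
  0111 | 0 | 1 → 11 states

11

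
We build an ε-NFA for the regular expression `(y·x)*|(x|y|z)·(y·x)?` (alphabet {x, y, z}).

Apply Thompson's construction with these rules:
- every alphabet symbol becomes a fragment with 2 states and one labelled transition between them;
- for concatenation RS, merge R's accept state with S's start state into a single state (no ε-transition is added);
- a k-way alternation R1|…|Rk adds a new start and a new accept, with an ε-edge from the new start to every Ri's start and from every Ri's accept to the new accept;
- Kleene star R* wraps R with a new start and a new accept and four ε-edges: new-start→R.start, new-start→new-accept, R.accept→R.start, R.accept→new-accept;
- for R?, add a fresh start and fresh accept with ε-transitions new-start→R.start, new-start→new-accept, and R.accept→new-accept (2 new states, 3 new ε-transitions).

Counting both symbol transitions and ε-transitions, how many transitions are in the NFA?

By structural recursion:
Each of the 7 symbol leaves contributes 1 transition (1 symbol, 0 ε).
  y·x = 2 transitions (2 symbol, 0 ε)
  (y·x)* = 6 transitions (2 symbol, 4 ε)
  x|y|z = 9 transitions (3 symbol, 6 ε)
  y·x = 2 transitions (2 symbol, 0 ε)
  (y·x)? = 5 transitions (2 symbol, 3 ε)
  (x|y|z)·(y·x)? = 14 transitions (5 symbol, 9 ε)
  (y·x)*|(x|y|z)·(y·x)? = 24 transitions (7 symbol, 17 ε)

24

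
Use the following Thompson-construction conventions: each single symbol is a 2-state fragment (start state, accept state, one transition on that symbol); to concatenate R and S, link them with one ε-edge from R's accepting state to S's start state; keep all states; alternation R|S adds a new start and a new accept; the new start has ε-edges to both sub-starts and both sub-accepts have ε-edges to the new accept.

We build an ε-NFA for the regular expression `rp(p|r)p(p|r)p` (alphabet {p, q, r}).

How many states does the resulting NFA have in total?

By structural recursion:
Each of the 8 symbol leaves contributes a 2-state fragment.
  p|r : 6 states
  p|r : 6 states
  rp(p|r)p(p|r)p : 20 states

20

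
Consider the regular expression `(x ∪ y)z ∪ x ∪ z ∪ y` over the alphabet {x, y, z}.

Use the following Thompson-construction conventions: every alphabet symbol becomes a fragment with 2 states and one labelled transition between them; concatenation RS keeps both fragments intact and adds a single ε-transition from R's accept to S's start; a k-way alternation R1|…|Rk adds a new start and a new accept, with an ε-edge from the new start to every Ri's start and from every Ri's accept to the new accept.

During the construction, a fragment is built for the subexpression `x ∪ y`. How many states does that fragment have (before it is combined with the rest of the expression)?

Fragment for `x ∪ y`:
Each of the 2 symbol leaves contributes a 2-state fragment.
  x ∪ y — 6 states

6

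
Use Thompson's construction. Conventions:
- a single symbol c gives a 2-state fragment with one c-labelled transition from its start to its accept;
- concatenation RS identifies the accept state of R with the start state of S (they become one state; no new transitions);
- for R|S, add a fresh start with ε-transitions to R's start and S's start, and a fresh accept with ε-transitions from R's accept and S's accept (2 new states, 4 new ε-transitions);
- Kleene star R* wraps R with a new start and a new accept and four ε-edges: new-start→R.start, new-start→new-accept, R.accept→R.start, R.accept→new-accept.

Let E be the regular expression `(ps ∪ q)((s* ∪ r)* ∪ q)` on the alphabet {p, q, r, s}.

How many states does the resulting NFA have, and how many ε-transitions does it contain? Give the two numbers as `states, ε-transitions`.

20, 20

Building bottom-up:
Each of the 6 symbol leaves contributes 2 states and 0 ε-transitions.
  ps : 3 states, 0 ε-transitions
  ps ∪ q : 7 states, 4 ε-transitions
  s* : 4 states, 4 ε-transitions
  s* ∪ r : 8 states, 8 ε-transitions
  (s* ∪ r)* : 10 states, 12 ε-transitions
  (s* ∪ r)* ∪ q : 14 states, 16 ε-transitions
  (ps ∪ q)((s* ∪ r)* ∪ q) : 20 states, 20 ε-transitions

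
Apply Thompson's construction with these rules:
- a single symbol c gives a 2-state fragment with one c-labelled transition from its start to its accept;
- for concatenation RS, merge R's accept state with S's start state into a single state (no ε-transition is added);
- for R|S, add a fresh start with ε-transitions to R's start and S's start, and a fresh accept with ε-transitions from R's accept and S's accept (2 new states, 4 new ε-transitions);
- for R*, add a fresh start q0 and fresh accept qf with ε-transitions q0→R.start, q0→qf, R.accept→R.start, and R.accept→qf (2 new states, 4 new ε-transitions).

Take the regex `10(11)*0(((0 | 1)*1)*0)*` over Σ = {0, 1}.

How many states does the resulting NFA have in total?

21

Per subexpression:
Each of the 9 symbol leaves contributes a 2-state fragment.
  11 : 3 states
  (11)* : 5 states
  0 | 1 : 6 states
  (0 | 1)* : 8 states
  (0 | 1)*1 : 9 states
  ((0 | 1)*1)* : 11 states
  ((0 | 1)*1)*0 : 12 states
  (((0 | 1)*1)*0)* : 14 states
  10(11)*0(((0 | 1)*1)*0)* : 21 states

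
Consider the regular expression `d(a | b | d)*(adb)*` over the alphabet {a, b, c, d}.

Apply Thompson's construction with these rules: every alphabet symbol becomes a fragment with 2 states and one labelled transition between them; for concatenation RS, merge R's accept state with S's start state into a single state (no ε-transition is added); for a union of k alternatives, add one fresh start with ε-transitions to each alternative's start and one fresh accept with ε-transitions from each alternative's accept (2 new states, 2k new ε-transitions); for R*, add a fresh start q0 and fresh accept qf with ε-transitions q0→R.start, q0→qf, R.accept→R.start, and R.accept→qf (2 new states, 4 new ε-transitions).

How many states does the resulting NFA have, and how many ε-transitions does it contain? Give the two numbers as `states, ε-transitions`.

Bottom-up over the parse tree:
Each of the 7 symbol leaves contributes 2 states and 0 ε-transitions.
  a | b | d → 8 states, 6 ε-transitions
  (a | b | d)* → 10 states, 10 ε-transitions
  adb → 4 states, 0 ε-transitions
  (adb)* → 6 states, 4 ε-transitions
  d(a | b | d)*(adb)* → 16 states, 14 ε-transitions

16, 14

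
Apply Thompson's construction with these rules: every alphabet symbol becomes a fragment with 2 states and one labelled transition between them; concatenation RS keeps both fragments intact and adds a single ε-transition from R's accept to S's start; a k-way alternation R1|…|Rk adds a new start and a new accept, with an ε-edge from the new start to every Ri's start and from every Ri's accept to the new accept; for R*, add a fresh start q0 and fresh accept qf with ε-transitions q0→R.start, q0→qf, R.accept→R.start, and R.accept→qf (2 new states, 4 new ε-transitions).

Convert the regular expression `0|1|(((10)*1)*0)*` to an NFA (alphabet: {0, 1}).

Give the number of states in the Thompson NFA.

20

Bottom-up over the parse tree:
Each of the 6 symbol leaves contributes a 2-state fragment.
  10 = 4 states
  (10)* = 6 states
  (10)*1 = 8 states
  ((10)*1)* = 10 states
  ((10)*1)*0 = 12 states
  (((10)*1)*0)* = 14 states
  0|1|(((10)*1)*0)* = 20 states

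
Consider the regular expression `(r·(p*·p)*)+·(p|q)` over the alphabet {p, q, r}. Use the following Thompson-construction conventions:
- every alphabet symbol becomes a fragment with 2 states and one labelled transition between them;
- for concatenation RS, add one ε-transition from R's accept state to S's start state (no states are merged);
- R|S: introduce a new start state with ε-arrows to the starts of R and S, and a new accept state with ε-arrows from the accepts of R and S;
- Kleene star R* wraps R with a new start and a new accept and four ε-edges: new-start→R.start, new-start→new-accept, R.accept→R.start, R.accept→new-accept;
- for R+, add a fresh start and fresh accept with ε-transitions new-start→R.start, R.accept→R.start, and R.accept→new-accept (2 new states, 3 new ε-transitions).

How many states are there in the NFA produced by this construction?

18

By structural recursion:
Each of the 5 symbol leaves contributes a 2-state fragment.
  p* → 4 states
  p*·p → 6 states
  (p*·p)* → 8 states
  r·(p*·p)* → 10 states
  (r·(p*·p)*)+ → 12 states
  p|q → 6 states
  (r·(p*·p)*)+·(p|q) → 18 states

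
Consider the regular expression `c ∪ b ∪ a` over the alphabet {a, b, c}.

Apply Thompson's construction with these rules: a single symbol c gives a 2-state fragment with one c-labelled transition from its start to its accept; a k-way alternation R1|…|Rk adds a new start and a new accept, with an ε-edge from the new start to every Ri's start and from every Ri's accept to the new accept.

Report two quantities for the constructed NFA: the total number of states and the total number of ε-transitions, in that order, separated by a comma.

Per subexpression:
Each of the 3 symbol leaves contributes 2 states and 0 ε-transitions.
  c ∪ b ∪ a → 8 states, 6 ε-transitions

8, 6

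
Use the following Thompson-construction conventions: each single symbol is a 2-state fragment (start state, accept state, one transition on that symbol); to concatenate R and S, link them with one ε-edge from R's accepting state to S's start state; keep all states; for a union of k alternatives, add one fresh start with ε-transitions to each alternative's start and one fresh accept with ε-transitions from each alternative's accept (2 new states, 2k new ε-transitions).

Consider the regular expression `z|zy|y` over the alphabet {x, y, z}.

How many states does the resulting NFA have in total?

Recursing over subexpressions:
Each of the 4 symbol leaves contributes a 2-state fragment.
  zy : 4 states
  z|zy|y : 10 states

10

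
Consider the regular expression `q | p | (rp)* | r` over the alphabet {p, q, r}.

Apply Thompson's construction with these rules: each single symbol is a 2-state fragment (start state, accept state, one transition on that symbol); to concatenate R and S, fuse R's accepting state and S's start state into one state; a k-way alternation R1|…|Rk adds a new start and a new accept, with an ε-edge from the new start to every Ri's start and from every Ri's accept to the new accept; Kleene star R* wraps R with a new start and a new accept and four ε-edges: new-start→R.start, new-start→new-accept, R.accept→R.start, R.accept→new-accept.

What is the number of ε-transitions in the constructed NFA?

Recursing over subexpressions:
Each of the 5 symbol leaves contributes 0 ε-transitions.
  rp : 0 ε-transitions
  (rp)* : 4 ε-transitions
  q | p | (rp)* | r : 12 ε-transitions

12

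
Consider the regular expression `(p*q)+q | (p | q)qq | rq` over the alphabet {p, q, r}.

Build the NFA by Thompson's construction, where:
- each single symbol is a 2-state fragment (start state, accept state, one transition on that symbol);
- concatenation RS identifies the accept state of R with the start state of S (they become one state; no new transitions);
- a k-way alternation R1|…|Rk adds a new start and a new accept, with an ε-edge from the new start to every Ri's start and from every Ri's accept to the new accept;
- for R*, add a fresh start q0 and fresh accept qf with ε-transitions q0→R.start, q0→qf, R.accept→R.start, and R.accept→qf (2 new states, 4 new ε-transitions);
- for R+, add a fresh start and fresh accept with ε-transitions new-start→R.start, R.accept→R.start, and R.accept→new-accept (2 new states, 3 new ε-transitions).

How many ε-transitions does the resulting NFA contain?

17

Per subexpression:
Each of the 9 symbol leaves contributes 0 ε-transitions.
  p* : 4 ε-transitions
  p*q : 4 ε-transitions
  (p*q)+ : 7 ε-transitions
  (p*q)+q : 7 ε-transitions
  p | q : 4 ε-transitions
  (p | q)qq : 4 ε-transitions
  rq : 0 ε-transitions
  (p*q)+q | (p | q)qq | rq : 17 ε-transitions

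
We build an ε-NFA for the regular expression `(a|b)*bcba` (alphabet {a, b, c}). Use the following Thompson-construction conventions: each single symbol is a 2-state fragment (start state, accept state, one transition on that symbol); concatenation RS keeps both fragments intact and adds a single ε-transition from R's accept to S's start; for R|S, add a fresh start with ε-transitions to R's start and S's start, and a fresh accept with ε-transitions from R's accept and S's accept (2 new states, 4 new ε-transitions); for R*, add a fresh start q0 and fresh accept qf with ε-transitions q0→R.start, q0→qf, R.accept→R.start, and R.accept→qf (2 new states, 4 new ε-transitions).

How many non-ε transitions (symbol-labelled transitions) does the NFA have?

Recursing over subexpressions:
Each of the 6 symbol leaves contributes exactly 1 symbol transition.
  a|b = 2 symbol transitions
  (a|b)* = 2 symbol transitions
  (a|b)*bcba = 6 symbol transitions

6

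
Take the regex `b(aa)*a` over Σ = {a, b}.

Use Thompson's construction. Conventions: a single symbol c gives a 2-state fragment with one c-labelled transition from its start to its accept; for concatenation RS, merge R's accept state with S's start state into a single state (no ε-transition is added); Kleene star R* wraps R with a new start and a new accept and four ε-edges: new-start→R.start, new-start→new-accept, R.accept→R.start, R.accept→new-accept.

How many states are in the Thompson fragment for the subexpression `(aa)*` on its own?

Fragment for `(aa)*`:
Each of the 2 symbol leaves contributes a 2-state fragment.
  aa : 3 states
  (aa)* : 5 states

5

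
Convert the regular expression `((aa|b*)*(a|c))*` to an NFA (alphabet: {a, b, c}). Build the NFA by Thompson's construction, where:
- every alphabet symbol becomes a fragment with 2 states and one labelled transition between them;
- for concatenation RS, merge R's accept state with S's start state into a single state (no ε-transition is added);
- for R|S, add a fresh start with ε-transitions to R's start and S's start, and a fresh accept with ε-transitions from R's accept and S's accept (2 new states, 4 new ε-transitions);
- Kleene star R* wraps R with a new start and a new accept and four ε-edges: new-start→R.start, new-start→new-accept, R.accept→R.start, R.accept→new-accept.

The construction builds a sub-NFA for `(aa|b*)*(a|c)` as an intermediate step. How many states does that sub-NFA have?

16

Fragment for `(aa|b*)*(a|c)`:
Each of the 5 symbol leaves contributes a 2-state fragment.
  aa = 3 states
  b* = 4 states
  aa|b* = 9 states
  (aa|b*)* = 11 states
  a|c = 6 states
  (aa|b*)*(a|c) = 16 states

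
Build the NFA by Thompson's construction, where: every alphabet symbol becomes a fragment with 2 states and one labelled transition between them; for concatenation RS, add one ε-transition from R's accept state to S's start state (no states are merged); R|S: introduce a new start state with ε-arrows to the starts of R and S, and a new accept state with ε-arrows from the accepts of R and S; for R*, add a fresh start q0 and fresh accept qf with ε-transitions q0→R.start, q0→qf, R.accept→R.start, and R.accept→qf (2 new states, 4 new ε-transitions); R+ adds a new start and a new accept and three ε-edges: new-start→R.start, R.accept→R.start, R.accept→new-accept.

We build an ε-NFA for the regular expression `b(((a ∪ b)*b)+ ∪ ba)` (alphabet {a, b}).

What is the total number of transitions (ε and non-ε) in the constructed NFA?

Recursing over subexpressions:
Each of the 6 symbol leaves contributes 1 transition (1 symbol, 0 ε).
  a ∪ b = 6 transitions (2 symbol, 4 ε)
  (a ∪ b)* = 10 transitions (2 symbol, 8 ε)
  (a ∪ b)*b = 12 transitions (3 symbol, 9 ε)
  ((a ∪ b)*b)+ = 15 transitions (3 symbol, 12 ε)
  ba = 3 transitions (2 symbol, 1 ε)
  ((a ∪ b)*b)+ ∪ ba = 22 transitions (5 symbol, 17 ε)
  b(((a ∪ b)*b)+ ∪ ba) = 24 transitions (6 symbol, 18 ε)

24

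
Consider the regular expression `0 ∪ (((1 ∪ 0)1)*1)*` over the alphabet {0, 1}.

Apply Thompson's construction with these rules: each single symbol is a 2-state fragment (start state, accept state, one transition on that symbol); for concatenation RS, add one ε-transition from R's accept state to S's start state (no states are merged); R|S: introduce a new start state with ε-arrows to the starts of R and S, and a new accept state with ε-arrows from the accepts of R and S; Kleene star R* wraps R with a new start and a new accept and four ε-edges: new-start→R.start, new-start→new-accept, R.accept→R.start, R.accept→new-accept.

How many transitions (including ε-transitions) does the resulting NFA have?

Building bottom-up:
Each of the 5 symbol leaves contributes 1 transition (1 symbol, 0 ε).
  1 ∪ 0 = 6 transitions (2 symbol, 4 ε)
  (1 ∪ 0)1 = 8 transitions (3 symbol, 5 ε)
  ((1 ∪ 0)1)* = 12 transitions (3 symbol, 9 ε)
  ((1 ∪ 0)1)*1 = 14 transitions (4 symbol, 10 ε)
  (((1 ∪ 0)1)*1)* = 18 transitions (4 symbol, 14 ε)
  0 ∪ (((1 ∪ 0)1)*1)* = 23 transitions (5 symbol, 18 ε)

23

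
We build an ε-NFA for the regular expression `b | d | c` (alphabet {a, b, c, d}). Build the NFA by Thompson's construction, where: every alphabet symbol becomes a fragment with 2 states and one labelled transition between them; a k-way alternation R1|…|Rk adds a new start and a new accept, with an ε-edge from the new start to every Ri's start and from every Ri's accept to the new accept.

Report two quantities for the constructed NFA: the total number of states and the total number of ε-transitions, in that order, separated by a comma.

8, 6

Recursing over subexpressions:
Each of the 3 symbol leaves contributes 2 states and 0 ε-transitions.
  b | d | c — 8 states, 6 ε-transitions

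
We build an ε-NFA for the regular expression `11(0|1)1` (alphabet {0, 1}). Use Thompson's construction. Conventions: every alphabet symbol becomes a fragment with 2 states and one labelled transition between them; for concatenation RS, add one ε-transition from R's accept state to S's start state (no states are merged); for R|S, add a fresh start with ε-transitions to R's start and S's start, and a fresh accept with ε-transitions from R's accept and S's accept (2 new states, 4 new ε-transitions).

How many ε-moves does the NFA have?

By structural recursion:
Each of the 5 symbol leaves contributes 0 ε-transitions.
  0|1 → 4 ε-transitions
  11(0|1)1 → 7 ε-transitions

7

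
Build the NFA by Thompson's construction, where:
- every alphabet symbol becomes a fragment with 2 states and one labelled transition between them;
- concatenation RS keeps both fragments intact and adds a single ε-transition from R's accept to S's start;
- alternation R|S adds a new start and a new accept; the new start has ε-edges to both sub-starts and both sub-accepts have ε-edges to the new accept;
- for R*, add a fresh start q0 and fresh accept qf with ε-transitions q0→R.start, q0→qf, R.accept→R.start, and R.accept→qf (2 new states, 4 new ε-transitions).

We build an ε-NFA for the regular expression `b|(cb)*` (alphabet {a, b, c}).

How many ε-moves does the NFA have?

9

Per subexpression:
Each of the 3 symbol leaves contributes 0 ε-transitions.
  cb → 1 ε-transition
  (cb)* → 5 ε-transitions
  b|(cb)* → 9 ε-transitions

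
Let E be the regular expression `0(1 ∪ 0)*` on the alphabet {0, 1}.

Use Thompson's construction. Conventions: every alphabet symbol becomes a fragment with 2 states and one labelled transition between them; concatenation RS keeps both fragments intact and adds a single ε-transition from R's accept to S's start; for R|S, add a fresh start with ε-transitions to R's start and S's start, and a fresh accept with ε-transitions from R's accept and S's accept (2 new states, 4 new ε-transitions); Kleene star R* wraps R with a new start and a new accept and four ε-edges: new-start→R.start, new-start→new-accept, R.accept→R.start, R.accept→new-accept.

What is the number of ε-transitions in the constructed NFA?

9

Recursing over subexpressions:
Each of the 3 symbol leaves contributes 0 ε-transitions.
  1 ∪ 0 = 4 ε-transitions
  (1 ∪ 0)* = 8 ε-transitions
  0(1 ∪ 0)* = 9 ε-transitions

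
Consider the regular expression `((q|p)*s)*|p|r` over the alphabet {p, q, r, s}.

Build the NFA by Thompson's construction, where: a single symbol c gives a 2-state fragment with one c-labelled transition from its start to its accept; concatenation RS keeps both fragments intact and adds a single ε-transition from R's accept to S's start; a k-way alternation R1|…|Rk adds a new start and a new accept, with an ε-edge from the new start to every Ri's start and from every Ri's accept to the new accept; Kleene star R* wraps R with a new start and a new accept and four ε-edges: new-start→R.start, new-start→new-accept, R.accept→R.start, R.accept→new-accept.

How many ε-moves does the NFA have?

Recursing over subexpressions:
Each of the 5 symbol leaves contributes 0 ε-transitions.
  q|p — 4 ε-transitions
  (q|p)* — 8 ε-transitions
  (q|p)*s — 9 ε-transitions
  ((q|p)*s)* — 13 ε-transitions
  ((q|p)*s)*|p|r — 19 ε-transitions

19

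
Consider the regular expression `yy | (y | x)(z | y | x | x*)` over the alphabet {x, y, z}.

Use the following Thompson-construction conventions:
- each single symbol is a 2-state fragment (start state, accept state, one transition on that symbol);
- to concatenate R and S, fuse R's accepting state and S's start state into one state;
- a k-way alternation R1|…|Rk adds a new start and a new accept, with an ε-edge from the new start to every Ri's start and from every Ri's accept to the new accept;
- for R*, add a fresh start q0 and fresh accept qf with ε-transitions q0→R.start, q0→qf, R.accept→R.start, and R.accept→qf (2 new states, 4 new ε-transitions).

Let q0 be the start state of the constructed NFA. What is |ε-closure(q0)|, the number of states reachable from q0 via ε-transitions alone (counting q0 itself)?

Let C(F) = |ε-closure(F.start)| within fragment F, and note whether F accepts ε. Symbol fragments have C = 1 and do not accept ε. Then:
  yy : |closure| equals the left operand's closure size = 1 (its accept is not ε-reachable, so the closure stops there)
  y | x : |closure| = 1 + 1 + 1 = 3 (the new accept is not ε-reachable since no branch accepts ε)
  x* : |closure| = 1 (new start) + 1 (body) + 1 (new accept) = 3
  z | y | x | x* : new start ε-reaches every alternative's start; at least one alternative accepts ε, so the union's new accept is reached too: |closure| = 1 + 1 + 1 + 1 + 3 + 1 = 8
  (y | x)(z | y | x | x*) : |closure| equals the left operand's closure size = 3 (its accept is not ε-reachable, so the closure stops there)
  yy | (y | x)(z | y | x | x*) : |closure| = 1 + 1 + 3 = 5 (the new accept is not ε-reachable since no branch accepts ε)

5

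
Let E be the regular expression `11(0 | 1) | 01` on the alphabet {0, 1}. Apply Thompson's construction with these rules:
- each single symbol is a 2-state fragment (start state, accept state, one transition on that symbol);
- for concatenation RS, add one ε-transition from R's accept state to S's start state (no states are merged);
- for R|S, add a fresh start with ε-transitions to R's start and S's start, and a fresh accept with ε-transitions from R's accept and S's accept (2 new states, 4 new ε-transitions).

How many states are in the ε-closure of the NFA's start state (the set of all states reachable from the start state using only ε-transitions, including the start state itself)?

3

Work bottom-up. For each fragment F, track |ε-closure(F.start)| and whether F's accept lies in that closure (i.e. whether F accepts ε). A single-symbol fragment has closure size 1 and does not accept ε.
  0 | 1 — C = 1 + 1 + 1 = 3 (the new accept is not ε-reachable since no branch accepts ε)
  11(0 | 1) — C equals the left operand's closure size = 1 (its accept is not ε-reachable, so the closure stops there)
  01 — C equals the left operand's closure size = 1 (its accept is not ε-reachable, so the closure stops there)
  11(0 | 1) | 01 — C = 1 + 1 + 1 = 3 (the new accept is not ε-reachable since no branch accepts ε)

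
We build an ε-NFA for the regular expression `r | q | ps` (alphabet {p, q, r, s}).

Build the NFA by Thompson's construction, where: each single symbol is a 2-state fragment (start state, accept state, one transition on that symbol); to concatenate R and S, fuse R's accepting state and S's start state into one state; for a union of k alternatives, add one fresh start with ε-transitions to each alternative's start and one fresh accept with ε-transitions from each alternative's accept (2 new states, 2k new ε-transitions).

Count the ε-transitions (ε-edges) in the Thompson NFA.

6

Per subexpression:
Each of the 4 symbol leaves contributes 0 ε-transitions.
  ps → 0 ε-transitions
  r | q | ps → 6 ε-transitions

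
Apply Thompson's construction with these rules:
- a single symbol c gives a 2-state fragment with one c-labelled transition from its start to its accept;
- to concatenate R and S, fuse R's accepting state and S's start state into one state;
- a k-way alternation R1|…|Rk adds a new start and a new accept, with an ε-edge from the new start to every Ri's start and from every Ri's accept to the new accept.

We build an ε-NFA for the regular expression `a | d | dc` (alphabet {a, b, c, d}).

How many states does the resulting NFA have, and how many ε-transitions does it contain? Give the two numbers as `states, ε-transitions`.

9, 6

Building bottom-up:
Each of the 4 symbol leaves contributes 2 states and 0 ε-transitions.
  dc : 3 states, 0 ε-transitions
  a | d | dc : 9 states, 6 ε-transitions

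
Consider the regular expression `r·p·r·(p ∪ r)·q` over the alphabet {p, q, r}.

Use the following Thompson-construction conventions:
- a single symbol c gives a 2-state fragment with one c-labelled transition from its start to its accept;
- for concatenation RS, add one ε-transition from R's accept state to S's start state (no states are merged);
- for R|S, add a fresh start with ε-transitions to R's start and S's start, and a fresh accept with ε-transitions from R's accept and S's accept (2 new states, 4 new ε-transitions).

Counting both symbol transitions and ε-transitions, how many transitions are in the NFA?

Building bottom-up:
Each of the 6 symbol leaves contributes 1 transition (1 symbol, 0 ε).
  p ∪ r = 6 transitions (2 symbol, 4 ε)
  r·p·r·(p ∪ r)·q = 14 transitions (6 symbol, 8 ε)

14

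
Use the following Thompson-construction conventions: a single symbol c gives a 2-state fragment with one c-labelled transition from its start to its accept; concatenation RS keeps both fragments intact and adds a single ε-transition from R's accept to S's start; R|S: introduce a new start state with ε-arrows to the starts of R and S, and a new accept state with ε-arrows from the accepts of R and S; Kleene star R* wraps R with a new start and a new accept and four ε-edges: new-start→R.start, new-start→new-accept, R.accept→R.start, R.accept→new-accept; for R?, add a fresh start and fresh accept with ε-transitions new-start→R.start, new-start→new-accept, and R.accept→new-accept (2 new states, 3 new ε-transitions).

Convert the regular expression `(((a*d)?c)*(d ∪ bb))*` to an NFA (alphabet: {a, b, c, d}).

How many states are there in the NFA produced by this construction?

22

Building bottom-up:
Each of the 6 symbol leaves contributes a 2-state fragment.
  a* — 4 states
  a*d — 6 states
  (a*d)? — 8 states
  (a*d)?c — 10 states
  ((a*d)?c)* — 12 states
  bb — 4 states
  d ∪ bb — 8 states
  ((a*d)?c)*(d ∪ bb) — 20 states
  (((a*d)?c)*(d ∪ bb))* — 22 states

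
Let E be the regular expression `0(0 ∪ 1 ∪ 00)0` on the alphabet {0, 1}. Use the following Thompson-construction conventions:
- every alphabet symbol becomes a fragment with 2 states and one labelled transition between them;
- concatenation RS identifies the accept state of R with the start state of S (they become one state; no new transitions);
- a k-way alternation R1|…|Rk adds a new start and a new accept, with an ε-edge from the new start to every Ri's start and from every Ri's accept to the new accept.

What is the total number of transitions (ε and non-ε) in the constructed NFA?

12

By structural recursion:
Each of the 6 symbol leaves contributes 1 transition (1 symbol, 0 ε).
  00 → 2 transitions (2 symbol, 0 ε)
  0 ∪ 1 ∪ 00 → 10 transitions (4 symbol, 6 ε)
  0(0 ∪ 1 ∪ 00)0 → 12 transitions (6 symbol, 6 ε)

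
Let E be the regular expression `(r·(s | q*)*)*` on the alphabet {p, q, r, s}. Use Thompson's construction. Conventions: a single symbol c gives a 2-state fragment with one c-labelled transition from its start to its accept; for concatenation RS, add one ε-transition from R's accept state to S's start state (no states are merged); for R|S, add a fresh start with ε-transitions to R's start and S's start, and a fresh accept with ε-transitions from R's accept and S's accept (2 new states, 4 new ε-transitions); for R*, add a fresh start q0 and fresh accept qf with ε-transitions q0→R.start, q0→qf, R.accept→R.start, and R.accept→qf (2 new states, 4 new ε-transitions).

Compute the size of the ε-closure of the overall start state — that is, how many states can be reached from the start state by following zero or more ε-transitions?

3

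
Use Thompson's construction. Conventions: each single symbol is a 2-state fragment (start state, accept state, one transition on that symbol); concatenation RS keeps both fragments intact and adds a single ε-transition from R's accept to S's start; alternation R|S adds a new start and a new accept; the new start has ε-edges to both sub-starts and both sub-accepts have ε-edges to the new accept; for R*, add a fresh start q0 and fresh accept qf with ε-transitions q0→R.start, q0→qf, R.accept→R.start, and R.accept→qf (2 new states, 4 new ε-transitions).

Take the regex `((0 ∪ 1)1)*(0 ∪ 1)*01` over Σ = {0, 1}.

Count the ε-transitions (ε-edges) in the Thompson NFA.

20

Recursing over subexpressions:
Each of the 7 symbol leaves contributes 0 ε-transitions.
  0 ∪ 1 : 4 ε-transitions
  (0 ∪ 1)1 : 5 ε-transitions
  ((0 ∪ 1)1)* : 9 ε-transitions
  0 ∪ 1 : 4 ε-transitions
  (0 ∪ 1)* : 8 ε-transitions
  ((0 ∪ 1)1)*(0 ∪ 1)*01 : 20 ε-transitions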